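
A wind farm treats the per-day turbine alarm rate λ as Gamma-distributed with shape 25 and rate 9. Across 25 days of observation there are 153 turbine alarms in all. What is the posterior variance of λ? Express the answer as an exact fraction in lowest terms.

89/578

Total count 153 over total exposure 25 days.
Gamma(α, β) with Poisson data over total exposure Σt gives posterior Gamma(α+Σx, β+Σt) = Gamma(178, 34).
Posterior variance = α'/β'² = 178/1156 = 89/578.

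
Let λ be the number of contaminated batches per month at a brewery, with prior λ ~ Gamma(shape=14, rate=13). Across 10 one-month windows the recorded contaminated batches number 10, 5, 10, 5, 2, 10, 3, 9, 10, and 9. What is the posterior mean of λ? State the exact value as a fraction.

Total count: 10 + 5 + 10 + 5 + 2 + 10 + 3 + 9 + 10 + 9 = 73.
Total exposure: 10 months.
Posterior: α' = 14 + 73 = 87, β' = 13 + 10 = 23.
Posterior mean = α'/β' = 87/23.

87/23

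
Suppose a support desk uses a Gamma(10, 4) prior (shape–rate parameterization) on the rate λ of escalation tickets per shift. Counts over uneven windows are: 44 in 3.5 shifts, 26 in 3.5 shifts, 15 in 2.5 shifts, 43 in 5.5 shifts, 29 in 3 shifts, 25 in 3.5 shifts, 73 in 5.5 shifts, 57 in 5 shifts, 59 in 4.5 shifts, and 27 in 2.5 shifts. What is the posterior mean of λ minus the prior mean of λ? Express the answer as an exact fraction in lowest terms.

601/86

Total count: 44 + 26 + 15 + 43 + 29 + 25 + 73 + 57 + 59 + 27 = 398.
Total exposure: 3.5 + 3.5 + 2.5 + 5.5 + 3 + 3.5 + 5.5 + 5 + 4.5 + 2.5 = 39 shifts.
Posterior: α' = 10 + 398 = 408, β' = 4 + 39 = 43.
Posterior mean = 408/43 = 408/43; prior mean = 10/4 = 5/2. Difference = 408/43 − 5/2 = 601/86.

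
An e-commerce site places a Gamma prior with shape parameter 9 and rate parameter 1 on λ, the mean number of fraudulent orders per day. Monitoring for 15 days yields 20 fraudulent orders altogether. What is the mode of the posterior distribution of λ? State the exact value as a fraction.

7/4

Total count 20 over total exposure 15 days.
Gamma(α, β) with Poisson data over total exposure Σt gives posterior Gamma(α+Σx, β+Σt) = Gamma(29, 16).
Posterior mode = (α'−1)/β' = 28/16 = 7/4.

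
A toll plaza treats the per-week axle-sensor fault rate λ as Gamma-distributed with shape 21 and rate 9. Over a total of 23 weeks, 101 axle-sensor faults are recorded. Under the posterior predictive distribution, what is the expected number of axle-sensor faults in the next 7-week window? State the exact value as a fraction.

427/16

Total count 101 over total exposure 23 weeks.
Conjugate update: add total count to the shape and total exposure to the rate, giving Gamma(122, 32).
Predictive mean over a 7-week window = T·E[λ|data] = 7·122/32 = 427/16.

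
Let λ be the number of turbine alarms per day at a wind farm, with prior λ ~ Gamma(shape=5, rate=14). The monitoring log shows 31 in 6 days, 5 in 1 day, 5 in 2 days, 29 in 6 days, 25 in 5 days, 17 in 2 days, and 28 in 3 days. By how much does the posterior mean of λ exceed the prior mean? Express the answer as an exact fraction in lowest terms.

Total count: 31 + 5 + 5 + 29 + 25 + 17 + 28 = 140.
Total exposure: 6 + 1 + 2 + 6 + 5 + 2 + 3 = 25 days.
Gamma(α, β) with Poisson data over total exposure Σt gives posterior Gamma(α+Σx, β+Σt) = Gamma(145, 39).
Posterior mean = 145/39 = 145/39; prior mean = 5/14 = 5/14. Difference = 145/39 − 5/14 = 1835/546.

1835/546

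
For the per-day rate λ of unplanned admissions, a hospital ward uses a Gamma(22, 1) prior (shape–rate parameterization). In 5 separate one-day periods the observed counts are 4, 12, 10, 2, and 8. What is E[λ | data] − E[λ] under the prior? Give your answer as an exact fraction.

Total count: 4 + 12 + 10 + 2 + 8 = 36.
Total exposure: 5 days.
Posterior: α' = 22 + 36 = 58, β' = 1 + 5 = 6.
Posterior mean = 58/6 = 29/3; prior mean = 22/1 = 22. Difference = 29/3 − 22 = -37/3.

-37/3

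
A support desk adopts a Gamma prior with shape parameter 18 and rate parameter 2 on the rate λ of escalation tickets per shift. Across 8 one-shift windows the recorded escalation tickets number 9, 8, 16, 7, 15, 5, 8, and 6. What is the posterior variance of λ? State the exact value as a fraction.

23/25

Total count: 9 + 8 + 16 + 7 + 15 + 5 + 8 + 6 = 74.
Total exposure: 8 shifts.
The Gamma prior is conjugate for the Poisson rate, so λ | data ~ Gamma(18+74, 2+8) = Gamma(92, 10).
Posterior variance = α'/β'² = 92/100 = 23/25.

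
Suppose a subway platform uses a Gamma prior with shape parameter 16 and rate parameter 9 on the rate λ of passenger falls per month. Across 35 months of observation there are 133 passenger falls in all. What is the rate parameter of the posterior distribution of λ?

Total count 133 over total exposure 35 months.
Conjugate update: add total count to the shape and total exposure to the rate, giving Gamma(149, 44).

44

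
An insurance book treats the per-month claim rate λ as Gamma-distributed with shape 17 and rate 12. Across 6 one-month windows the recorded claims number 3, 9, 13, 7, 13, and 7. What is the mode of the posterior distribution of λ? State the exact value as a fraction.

Total count: 3 + 9 + 13 + 7 + 13 + 7 = 52.
Total exposure: 6 months.
Posterior: α' = 17 + 52 = 69, β' = 12 + 6 = 18.
Posterior mode = (α'−1)/β' = 68/18 = 34/9.

34/9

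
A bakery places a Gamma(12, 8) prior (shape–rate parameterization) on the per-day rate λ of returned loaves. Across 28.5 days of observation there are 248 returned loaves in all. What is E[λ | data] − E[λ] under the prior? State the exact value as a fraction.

Total count 248 over total exposure 28.5 days.
By Gamma–Poisson conjugacy, the posterior is Gamma(α + Σx, β + Σt) = Gamma(12 + 248, 8 + 28.5) = Gamma(260, 73/2).
Posterior mean = 260/(73/2) = 520/73; prior mean = 12/8 = 3/2. Difference = 520/73 − 3/2 = 821/146.

821/146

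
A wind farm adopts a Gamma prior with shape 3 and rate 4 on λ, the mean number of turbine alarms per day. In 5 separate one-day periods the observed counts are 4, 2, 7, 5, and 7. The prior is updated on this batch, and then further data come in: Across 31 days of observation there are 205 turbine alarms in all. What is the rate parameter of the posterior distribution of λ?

Total count: 4 + 2 + 7 + 5 + 7 = 25.
Total exposure: 5 days.
After the first batch: Gamma(3 + 25, 4 + 5) = Gamma(28, 9).
Total count 205 over total exposure 31 days.
After the second batch: Gamma(28 + 205, 9 + 31) = Gamma(233, 40).

40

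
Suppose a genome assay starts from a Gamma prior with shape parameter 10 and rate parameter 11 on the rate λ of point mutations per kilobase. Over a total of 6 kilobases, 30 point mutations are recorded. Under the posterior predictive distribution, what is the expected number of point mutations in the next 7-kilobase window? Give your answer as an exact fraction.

280/17

Total count 30 over total exposure 6 kilobases.
Posterior: α' = 10 + 30 = 40, β' = 11 + 6 = 17.
Predictive mean over a 7-kilobase window = T·E[λ|data] = 7·40/17 = 280/17.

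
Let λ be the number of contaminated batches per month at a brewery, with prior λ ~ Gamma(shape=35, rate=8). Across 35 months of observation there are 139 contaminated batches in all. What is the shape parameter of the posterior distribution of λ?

Total count 139 over total exposure 35 months.
Gamma(α, β) with Poisson data over total exposure Σt gives posterior Gamma(α+Σx, β+Σt) = Gamma(174, 43).

174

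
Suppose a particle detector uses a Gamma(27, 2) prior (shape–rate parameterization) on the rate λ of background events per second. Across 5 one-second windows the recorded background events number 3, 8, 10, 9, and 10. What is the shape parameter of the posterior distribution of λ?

67

Total count: 3 + 8 + 10 + 9 + 10 = 40.
Total exposure: 5 seconds.
Conjugate update: add total count to the shape and total exposure to the rate, giving Gamma(67, 7).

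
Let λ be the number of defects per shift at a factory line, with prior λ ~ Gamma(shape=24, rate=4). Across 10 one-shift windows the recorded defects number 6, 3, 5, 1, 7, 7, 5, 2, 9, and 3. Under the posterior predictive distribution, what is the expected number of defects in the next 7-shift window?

36

Total count: 6 + 3 + 5 + 1 + 7 + 7 + 5 + 2 + 9 + 3 = 48.
Total exposure: 10 shifts.
Gamma(α, β) with Poisson data over total exposure Σt gives posterior Gamma(α+Σx, β+Σt) = Gamma(72, 14).
Predictive mean over a 7-shift window = T·E[λ|data] = 7·72/14 = 36.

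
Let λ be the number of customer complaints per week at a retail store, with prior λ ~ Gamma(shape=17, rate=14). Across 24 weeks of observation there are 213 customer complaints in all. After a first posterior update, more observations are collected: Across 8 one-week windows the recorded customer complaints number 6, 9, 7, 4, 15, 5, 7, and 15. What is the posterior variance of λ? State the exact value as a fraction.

149/1058

Total count 213 over total exposure 24 weeks.
After the first batch: Gamma(17 + 213, 14 + 24) = Gamma(230, 38).
Total count: 6 + 9 + 7 + 4 + 15 + 5 + 7 + 15 = 68.
Total exposure: 8 weeks.
After the second batch: Gamma(230 + 68, 38 + 8) = Gamma(298, 46).
Posterior variance = α'/β'² = 298/2116 = 149/1058.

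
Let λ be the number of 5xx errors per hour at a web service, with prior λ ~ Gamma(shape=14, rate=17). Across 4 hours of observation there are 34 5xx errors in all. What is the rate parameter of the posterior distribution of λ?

21

Total count 34 over total exposure 4 hours.
Gamma(α, β) with Poisson data over total exposure Σt gives posterior Gamma(α+Σx, β+Σt) = Gamma(48, 21).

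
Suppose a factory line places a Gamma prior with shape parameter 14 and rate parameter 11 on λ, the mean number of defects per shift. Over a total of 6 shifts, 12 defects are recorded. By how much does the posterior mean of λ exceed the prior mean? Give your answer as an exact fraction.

Total count 12 over total exposure 6 shifts.
The Gamma prior is conjugate for the Poisson rate, so λ | data ~ Gamma(14+12, 11+6) = Gamma(26, 17).
Posterior mean = 26/17 = 26/17; prior mean = 14/11 = 14/11. Difference = 26/17 − 14/11 = 48/187.

48/187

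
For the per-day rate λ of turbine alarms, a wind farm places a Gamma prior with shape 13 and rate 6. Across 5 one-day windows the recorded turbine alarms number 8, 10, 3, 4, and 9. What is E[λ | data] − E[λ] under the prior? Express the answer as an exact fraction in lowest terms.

139/66

Total count: 8 + 10 + 3 + 4 + 9 = 34.
Total exposure: 5 days.
Conjugate update: add total count to the shape and total exposure to the rate, giving Gamma(47, 11).
Posterior mean = 47/11 = 47/11; prior mean = 13/6 = 13/6. Difference = 47/11 − 13/6 = 139/66.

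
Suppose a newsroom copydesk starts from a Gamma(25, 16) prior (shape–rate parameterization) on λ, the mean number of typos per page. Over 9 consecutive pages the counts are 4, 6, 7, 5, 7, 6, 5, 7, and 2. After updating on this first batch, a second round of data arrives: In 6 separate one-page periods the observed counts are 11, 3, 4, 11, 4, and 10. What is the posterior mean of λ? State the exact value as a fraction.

117/31

Total count: 4 + 6 + 7 + 5 + 7 + 6 + 5 + 7 + 2 = 49.
Total exposure: 9 pages.
After the first batch: Gamma(25 + 49, 16 + 9) = Gamma(74, 25).
Total count: 11 + 3 + 4 + 11 + 4 + 10 = 43.
Total exposure: 6 pages.
After the second batch: Gamma(74 + 43, 25 + 6) = Gamma(117, 31).
Posterior mean = α'/β' = 117/31.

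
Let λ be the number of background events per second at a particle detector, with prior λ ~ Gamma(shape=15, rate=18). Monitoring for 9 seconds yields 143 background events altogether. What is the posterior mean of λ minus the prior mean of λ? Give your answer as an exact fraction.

Total count 143 over total exposure 9 seconds.
Conjugate update: add total count to the shape and total exposure to the rate, giving Gamma(158, 27).
Posterior mean = 158/27 = 158/27; prior mean = 15/18 = 5/6. Difference = 158/27 − 5/6 = 271/54.

271/54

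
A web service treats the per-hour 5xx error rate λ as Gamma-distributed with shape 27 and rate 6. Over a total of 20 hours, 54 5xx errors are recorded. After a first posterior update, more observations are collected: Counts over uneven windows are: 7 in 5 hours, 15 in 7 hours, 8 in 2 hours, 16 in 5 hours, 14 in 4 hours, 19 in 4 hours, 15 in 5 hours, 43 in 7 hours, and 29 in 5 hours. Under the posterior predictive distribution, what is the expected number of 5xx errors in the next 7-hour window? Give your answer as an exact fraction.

247/10

Total count 54 over total exposure 20 hours.
After the first batch: Gamma(27 + 54, 6 + 20) = Gamma(81, 26).
Total count: 7 + 15 + 8 + 16 + 14 + 19 + 15 + 43 + 29 = 166.
Total exposure: 5 + 7 + 2 + 5 + 4 + 4 + 5 + 7 + 5 = 44 hours.
After the second batch: Gamma(81 + 166, 26 + 44) = Gamma(247, 70).
Predictive mean over a 7-hour window = T·E[λ|data] = 7·247/70 = 247/10.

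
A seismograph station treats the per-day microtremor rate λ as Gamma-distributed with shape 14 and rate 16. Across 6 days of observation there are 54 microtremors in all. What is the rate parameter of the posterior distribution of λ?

22

Total count 54 over total exposure 6 days.
Posterior: α' = 14 + 54 = 68, β' = 16 + 6 = 22.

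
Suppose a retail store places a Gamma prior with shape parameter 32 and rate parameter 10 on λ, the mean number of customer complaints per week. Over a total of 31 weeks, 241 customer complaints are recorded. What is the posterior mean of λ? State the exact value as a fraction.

Total count 241 over total exposure 31 weeks.
The Gamma prior is conjugate for the Poisson rate, so λ | data ~ Gamma(32+241, 10+31) = Gamma(273, 41).
Posterior mean = α'/β' = 273/41.

273/41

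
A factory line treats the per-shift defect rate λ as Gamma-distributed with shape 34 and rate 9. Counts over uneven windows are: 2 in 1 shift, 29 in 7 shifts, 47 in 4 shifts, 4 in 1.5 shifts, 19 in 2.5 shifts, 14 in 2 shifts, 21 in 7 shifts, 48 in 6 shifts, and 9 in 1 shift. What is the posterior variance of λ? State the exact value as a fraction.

227/1681

Total count: 2 + 29 + 47 + 4 + 19 + 14 + 21 + 48 + 9 = 193.
Total exposure: 1 + 7 + 4 + 1.5 + 2.5 + 2 + 7 + 6 + 1 = 32 shifts.
The Gamma prior is conjugate for the Poisson rate, so λ | data ~ Gamma(34+193, 9+32) = Gamma(227, 41).
Posterior variance = α'/β'² = 227/1681.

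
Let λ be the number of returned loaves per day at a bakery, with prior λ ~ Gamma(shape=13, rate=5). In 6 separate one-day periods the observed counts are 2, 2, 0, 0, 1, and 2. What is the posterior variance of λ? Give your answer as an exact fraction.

20/121

Total count: 2 + 2 + 0 + 0 + 1 + 2 = 7.
Total exposure: 6 days.
By Gamma–Poisson conjugacy, the posterior is Gamma(α + Σx, β + Σt) = Gamma(13 + 7, 5 + 6) = Gamma(20, 11).
Posterior variance = α'/β'² = 20/121.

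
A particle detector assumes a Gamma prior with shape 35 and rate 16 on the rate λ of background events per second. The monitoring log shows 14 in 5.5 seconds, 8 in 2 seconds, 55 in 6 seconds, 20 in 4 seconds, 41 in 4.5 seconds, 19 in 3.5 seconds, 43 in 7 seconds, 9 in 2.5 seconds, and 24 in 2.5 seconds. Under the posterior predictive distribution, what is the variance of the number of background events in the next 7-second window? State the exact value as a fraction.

453992/11449

Total count: 14 + 8 + 55 + 20 + 41 + 19 + 43 + 9 + 24 = 233.
Total exposure: 5.5 + 2 + 6 + 4 + 4.5 + 3.5 + 7 + 2.5 + 2.5 = 37.5 seconds.
Gamma(α, β) with Poisson data over total exposure Σt gives posterior Gamma(α+Σx, β+Σt) = Gamma(268, 107/2).
The posterior predictive for a window of length T is Negative Binomial with variance T·α'·(β'+T)/β'² = 7·268·(121/2)/(11449/4) = 453992/11449.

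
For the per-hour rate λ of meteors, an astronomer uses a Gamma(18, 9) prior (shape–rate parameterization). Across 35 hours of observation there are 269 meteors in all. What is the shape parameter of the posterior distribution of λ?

Total count 269 over total exposure 35 hours.
Conjugate update: add total count to the shape and total exposure to the rate, giving Gamma(287, 44).

287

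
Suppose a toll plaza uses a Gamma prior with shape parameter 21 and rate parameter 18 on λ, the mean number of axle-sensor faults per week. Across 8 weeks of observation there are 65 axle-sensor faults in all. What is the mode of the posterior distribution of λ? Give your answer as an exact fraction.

Total count 65 over total exposure 8 weeks.
Conjugate update: add total count to the shape and total exposure to the rate, giving Gamma(86, 26).
Posterior mode = (α'−1)/β' = 85/26.

85/26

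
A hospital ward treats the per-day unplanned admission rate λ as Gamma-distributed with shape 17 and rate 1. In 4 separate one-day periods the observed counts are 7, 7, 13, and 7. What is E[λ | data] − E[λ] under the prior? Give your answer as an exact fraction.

Total count: 7 + 7 + 13 + 7 = 34.
Total exposure: 4 days.
The Gamma prior is conjugate for the Poisson rate, so λ | data ~ Gamma(17+34, 1+4) = Gamma(51, 5).
Posterior mean = 51/5 = 51/5; prior mean = 17/1 = 17. Difference = 51/5 − 17 = -34/5.

-34/5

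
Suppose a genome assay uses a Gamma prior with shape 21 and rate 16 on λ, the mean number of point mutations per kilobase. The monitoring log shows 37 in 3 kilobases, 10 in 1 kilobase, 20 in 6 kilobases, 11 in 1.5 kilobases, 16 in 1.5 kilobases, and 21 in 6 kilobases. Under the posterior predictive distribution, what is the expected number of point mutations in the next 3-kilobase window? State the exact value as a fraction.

408/35

Total count: 37 + 10 + 20 + 11 + 16 + 21 = 115.
Total exposure: 3 + 1 + 6 + 1.5 + 1.5 + 6 = 19 kilobases.
Conjugate update: add total count to the shape and total exposure to the rate, giving Gamma(136, 35).
Predictive mean over a 3-kilobase window = T·E[λ|data] = 3·136/35 = 408/35.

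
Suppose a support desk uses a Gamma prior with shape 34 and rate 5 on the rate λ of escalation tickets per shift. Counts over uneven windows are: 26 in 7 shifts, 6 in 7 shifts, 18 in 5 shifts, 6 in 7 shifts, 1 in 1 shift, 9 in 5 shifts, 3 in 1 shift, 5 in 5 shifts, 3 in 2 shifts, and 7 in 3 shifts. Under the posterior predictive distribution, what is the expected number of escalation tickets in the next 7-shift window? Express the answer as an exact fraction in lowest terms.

Total count: 26 + 6 + 18 + 6 + 1 + 9 + 3 + 5 + 3 + 7 = 84.
Total exposure: 7 + 7 + 5 + 7 + 1 + 5 + 1 + 5 + 2 + 3 = 43 shifts.
Posterior: α' = 34 + 84 = 118, β' = 5 + 43 = 48.
Predictive mean over a 7-shift window = T·E[λ|data] = 7·118/48 = 413/24.

413/24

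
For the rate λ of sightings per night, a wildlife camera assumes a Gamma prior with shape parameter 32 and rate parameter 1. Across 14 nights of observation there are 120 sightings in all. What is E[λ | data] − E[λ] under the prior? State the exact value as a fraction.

-328/15

Total count 120 over total exposure 14 nights.
Conjugate update: add total count to the shape and total exposure to the rate, giving Gamma(152, 15).
Posterior mean = 152/15 = 152/15; prior mean = 32/1 = 32. Difference = 152/15 − 32 = -328/15.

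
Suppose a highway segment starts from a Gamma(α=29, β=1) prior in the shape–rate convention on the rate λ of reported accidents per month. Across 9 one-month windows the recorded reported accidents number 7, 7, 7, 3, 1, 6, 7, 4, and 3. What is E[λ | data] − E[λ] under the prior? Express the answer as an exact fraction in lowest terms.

-108/5

Total count: 7 + 7 + 7 + 3 + 1 + 6 + 7 + 4 + 3 = 45.
Total exposure: 9 months.
By Gamma–Poisson conjugacy, the posterior is Gamma(α + Σx, β + Σt) = Gamma(29 + 45, 1 + 9) = Gamma(74, 10).
Posterior mean = 74/10 = 37/5; prior mean = 29/1 = 29. Difference = 37/5 − 29 = -108/5.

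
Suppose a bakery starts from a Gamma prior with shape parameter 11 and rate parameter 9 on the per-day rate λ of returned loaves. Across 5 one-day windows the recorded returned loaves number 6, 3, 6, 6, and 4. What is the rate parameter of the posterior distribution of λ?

Total count: 6 + 3 + 6 + 6 + 4 = 25.
Total exposure: 5 days.
The Gamma prior is conjugate for the Poisson rate, so λ | data ~ Gamma(11+25, 9+5) = Gamma(36, 14).

14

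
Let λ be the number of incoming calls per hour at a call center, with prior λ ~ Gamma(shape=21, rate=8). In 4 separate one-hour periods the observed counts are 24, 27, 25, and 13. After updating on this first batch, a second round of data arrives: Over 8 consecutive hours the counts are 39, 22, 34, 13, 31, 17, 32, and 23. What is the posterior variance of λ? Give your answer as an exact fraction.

321/400

Total count: 24 + 27 + 25 + 13 = 89.
Total exposure: 4 hours.
After the first batch: Gamma(21 + 89, 8 + 4) = Gamma(110, 12).
Total count: 39 + 22 + 34 + 13 + 31 + 17 + 32 + 23 = 211.
Total exposure: 8 hours.
After the second batch: Gamma(110 + 211, 12 + 8) = Gamma(321, 20).
Posterior variance = α'/β'² = 321/400.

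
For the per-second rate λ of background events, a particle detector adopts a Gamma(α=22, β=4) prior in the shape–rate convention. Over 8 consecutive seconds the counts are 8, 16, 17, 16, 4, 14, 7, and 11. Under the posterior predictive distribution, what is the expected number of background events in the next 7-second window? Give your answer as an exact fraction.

805/12

Total count: 8 + 16 + 17 + 16 + 4 + 14 + 7 + 11 = 93.
Total exposure: 8 seconds.
Gamma(α, β) with Poisson data over total exposure Σt gives posterior Gamma(α+Σx, β+Σt) = Gamma(115, 12).
Predictive mean over a 7-second window = T·E[λ|data] = 7·115/12 = 805/12.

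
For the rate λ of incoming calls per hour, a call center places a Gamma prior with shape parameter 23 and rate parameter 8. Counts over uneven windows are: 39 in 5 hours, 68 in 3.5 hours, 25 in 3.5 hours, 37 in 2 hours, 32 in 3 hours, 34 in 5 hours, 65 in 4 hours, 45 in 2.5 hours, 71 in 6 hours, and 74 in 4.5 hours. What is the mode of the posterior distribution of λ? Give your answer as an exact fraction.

512/47

Total count: 39 + 68 + 25 + 37 + 32 + 34 + 65 + 45 + 71 + 74 = 490.
Total exposure: 5 + 3.5 + 3.5 + 2 + 3 + 5 + 4 + 2.5 + 6 + 4.5 = 39 hours.
Posterior: α' = 23 + 490 = 513, β' = 8 + 39 = 47.
Posterior mode = (α'−1)/β' = 512/47.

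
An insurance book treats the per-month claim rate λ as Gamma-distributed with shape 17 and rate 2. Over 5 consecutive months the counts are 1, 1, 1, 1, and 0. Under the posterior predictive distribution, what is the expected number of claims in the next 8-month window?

24

Total count: 1 + 1 + 1 + 1 + 0 = 4.
Total exposure: 5 months.
Gamma(α, β) with Poisson data over total exposure Σt gives posterior Gamma(α+Σx, β+Σt) = Gamma(21, 7).
Predictive mean over an 8-month window = T·E[λ|data] = 8·21/7 = 24.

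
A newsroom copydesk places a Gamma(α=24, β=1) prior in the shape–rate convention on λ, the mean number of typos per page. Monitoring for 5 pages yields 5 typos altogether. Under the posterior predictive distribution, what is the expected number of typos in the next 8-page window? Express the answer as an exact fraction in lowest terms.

Total count 5 over total exposure 5 pages.
Gamma(α, β) with Poisson data over total exposure Σt gives posterior Gamma(α+Σx, β+Σt) = Gamma(29, 6).
Predictive mean over an 8-page window = T·E[λ|data] = 8·29/6 = 116/3.

116/3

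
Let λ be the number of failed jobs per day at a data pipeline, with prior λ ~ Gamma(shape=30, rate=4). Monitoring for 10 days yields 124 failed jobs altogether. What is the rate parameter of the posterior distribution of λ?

14

Total count 124 over total exposure 10 days.
Gamma(α, β) with Poisson data over total exposure Σt gives posterior Gamma(α+Σx, β+Σt) = Gamma(154, 14).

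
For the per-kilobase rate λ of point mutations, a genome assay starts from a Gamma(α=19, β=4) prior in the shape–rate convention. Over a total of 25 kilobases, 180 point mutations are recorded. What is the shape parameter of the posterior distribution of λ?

199

Total count 180 over total exposure 25 kilobases.
By Gamma–Poisson conjugacy, the posterior is Gamma(α + Σx, β + Σt) = Gamma(19 + 180, 4 + 25) = Gamma(199, 29).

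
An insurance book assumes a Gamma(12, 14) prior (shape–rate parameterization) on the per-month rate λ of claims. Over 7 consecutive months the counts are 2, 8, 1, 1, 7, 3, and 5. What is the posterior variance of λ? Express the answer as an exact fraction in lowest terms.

Total count: 2 + 8 + 1 + 1 + 7 + 3 + 5 = 27.
Total exposure: 7 months.
Conjugate update: add total count to the shape and total exposure to the rate, giving Gamma(39, 21).
Posterior variance = α'/β'² = 39/441 = 13/147.

13/147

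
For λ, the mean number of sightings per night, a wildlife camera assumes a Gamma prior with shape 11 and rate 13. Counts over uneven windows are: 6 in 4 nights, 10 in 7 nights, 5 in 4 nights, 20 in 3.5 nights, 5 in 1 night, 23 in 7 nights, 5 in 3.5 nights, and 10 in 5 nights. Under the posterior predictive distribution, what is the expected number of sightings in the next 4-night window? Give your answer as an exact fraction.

95/12

Total count: 6 + 10 + 5 + 20 + 5 + 23 + 5 + 10 = 84.
Total exposure: 4 + 7 + 4 + 3.5 + 1 + 7 + 3.5 + 5 = 35 nights.
Posterior: α' = 11 + 84 = 95, β' = 13 + 35 = 48.
Predictive mean over a 4-night window = T·E[λ|data] = 4·95/48 = 95/12.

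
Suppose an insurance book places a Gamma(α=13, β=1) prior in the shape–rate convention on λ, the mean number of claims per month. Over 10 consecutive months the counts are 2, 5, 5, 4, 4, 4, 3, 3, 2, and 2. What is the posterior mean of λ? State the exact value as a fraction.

47/11

Total count: 2 + 5 + 5 + 4 + 4 + 4 + 3 + 3 + 2 + 2 = 34.
Total exposure: 10 months.
Gamma(α, β) with Poisson data over total exposure Σt gives posterior Gamma(α+Σx, β+Σt) = Gamma(47, 11).
Posterior mean = α'/β' = 47/11.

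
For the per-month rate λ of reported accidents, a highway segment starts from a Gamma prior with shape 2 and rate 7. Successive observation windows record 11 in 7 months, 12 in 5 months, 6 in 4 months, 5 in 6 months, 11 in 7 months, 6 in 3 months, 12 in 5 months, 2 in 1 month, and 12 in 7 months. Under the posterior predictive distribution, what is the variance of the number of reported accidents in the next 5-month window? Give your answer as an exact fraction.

22515/2704

Total count: 11 + 12 + 6 + 5 + 11 + 6 + 12 + 2 + 12 = 77.
Total exposure: 7 + 5 + 4 + 6 + 7 + 3 + 5 + 1 + 7 = 45 months.
Gamma(α, β) with Poisson data over total exposure Σt gives posterior Gamma(α+Σx, β+Σt) = Gamma(79, 52).
The posterior predictive for a window of length T is Negative Binomial with variance T·α'·(β'+T)/β'² = 5·79·57/2704 = 22515/2704.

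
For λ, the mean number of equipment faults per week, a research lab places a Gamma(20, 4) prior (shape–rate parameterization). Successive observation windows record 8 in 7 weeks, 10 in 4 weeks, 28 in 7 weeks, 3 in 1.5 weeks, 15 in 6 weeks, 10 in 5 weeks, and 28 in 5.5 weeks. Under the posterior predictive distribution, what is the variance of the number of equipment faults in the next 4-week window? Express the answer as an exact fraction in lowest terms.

671/50

Total count: 8 + 10 + 28 + 3 + 15 + 10 + 28 = 102.
Total exposure: 7 + 4 + 7 + 1.5 + 6 + 5 + 5.5 = 36 weeks.
Posterior: α' = 20 + 102 = 122, β' = 4 + 36 = 40.
The posterior predictive for a window of length T is Negative Binomial with variance T·α'·(β'+T)/β'² = 4·122·44/1600 = 671/50.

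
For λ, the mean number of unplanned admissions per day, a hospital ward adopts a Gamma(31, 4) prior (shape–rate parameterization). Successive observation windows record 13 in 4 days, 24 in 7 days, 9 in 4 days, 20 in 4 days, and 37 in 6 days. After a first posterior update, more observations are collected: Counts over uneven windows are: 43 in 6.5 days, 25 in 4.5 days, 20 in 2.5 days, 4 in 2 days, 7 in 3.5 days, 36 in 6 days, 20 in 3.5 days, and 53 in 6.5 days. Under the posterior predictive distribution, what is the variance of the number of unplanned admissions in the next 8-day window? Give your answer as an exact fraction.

1539/32

Total count: 13 + 24 + 9 + 20 + 37 = 103.
Total exposure: 4 + 7 + 4 + 4 + 6 = 25 days.
After the first batch: Gamma(31 + 103, 4 + 25) = Gamma(134, 29).
Total count: 43 + 25 + 20 + 4 + 7 + 36 + 20 + 53 = 208.
Total exposure: 6.5 + 4.5 + 2.5 + 2 + 3.5 + 6 + 3.5 + 6.5 = 35 days.
After the second batch: Gamma(134 + 208, 29 + 35) = Gamma(342, 64).
The posterior predictive for a window of length T is Negative Binomial with variance T·α'·(β'+T)/β'² = 8·342·72/4096 = 1539/32.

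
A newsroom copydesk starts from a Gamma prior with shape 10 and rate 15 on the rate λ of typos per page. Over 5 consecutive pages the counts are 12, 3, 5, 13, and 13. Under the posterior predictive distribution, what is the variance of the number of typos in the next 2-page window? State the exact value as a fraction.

154/25

Total count: 12 + 3 + 5 + 13 + 13 = 46.
Total exposure: 5 pages.
Conjugate update: add total count to the shape and total exposure to the rate, giving Gamma(56, 20).
The posterior predictive for a window of length T is Negative Binomial with variance T·α'·(β'+T)/β'² = 2·56·22/400 = 154/25.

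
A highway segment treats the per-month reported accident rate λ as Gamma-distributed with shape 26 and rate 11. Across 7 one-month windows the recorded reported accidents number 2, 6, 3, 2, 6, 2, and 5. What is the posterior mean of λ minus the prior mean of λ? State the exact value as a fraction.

52/99

Total count: 2 + 6 + 3 + 2 + 6 + 2 + 5 = 26.
Total exposure: 7 months.
Posterior: α' = 26 + 26 = 52, β' = 11 + 7 = 18.
Posterior mean = 52/18 = 26/9; prior mean = 26/11 = 26/11. Difference = 26/9 − 26/11 = 52/99.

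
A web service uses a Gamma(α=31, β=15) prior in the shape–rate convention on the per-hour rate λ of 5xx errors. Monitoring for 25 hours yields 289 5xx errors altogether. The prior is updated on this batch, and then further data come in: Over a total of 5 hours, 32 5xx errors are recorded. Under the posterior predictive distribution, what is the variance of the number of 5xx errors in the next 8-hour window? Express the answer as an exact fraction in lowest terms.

Total count 289 over total exposure 25 hours.
After the first batch: Gamma(31 + 289, 15 + 25) = Gamma(320, 40).
Total count 32 over total exposure 5 hours.
After the second batch: Gamma(320 + 32, 40 + 5) = Gamma(352, 45).
The posterior predictive for a window of length T is Negative Binomial with variance T·α'·(β'+T)/β'² = 8·352·53/2025 = 149248/2025.

149248/2025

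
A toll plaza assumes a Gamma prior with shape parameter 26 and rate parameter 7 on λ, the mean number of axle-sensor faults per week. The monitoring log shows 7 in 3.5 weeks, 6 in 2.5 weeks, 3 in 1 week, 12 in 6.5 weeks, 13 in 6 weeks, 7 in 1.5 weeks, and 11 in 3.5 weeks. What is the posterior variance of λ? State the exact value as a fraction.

Total count: 7 + 6 + 3 + 12 + 13 + 7 + 11 = 59.
Total exposure: 3.5 + 2.5 + 1 + 6.5 + 6 + 1.5 + 3.5 = 24.5 weeks.
Conjugate update: add total count to the shape and total exposure to the rate, giving Gamma(85, 63/2).
Posterior variance = α'/β'² = 85/(3969/4) = 340/3969.

340/3969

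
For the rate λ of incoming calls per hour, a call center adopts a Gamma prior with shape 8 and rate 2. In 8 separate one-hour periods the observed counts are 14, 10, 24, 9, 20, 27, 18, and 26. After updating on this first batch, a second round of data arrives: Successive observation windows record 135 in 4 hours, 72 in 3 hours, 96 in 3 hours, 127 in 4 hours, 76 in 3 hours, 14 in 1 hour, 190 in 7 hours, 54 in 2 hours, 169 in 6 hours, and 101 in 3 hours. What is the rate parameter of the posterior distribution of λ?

46

Total count: 14 + 10 + 24 + 9 + 20 + 27 + 18 + 26 = 148.
Total exposure: 8 hours.
After the first batch: Gamma(8 + 148, 2 + 8) = Gamma(156, 10).
Total count: 135 + 72 + 96 + 127 + 76 + 14 + 190 + 54 + 169 + 101 = 1034.
Total exposure: 4 + 3 + 3 + 4 + 3 + 1 + 7 + 2 + 6 + 3 = 36 hours.
After the second batch: Gamma(156 + 1034, 10 + 36) = Gamma(1190, 46).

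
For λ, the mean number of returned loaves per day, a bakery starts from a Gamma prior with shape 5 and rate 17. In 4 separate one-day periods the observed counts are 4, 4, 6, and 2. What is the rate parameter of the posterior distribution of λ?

21

Total count: 4 + 4 + 6 + 2 = 16.
Total exposure: 4 days.
Gamma(α, β) with Poisson data over total exposure Σt gives posterior Gamma(α+Σx, β+Σt) = Gamma(21, 21).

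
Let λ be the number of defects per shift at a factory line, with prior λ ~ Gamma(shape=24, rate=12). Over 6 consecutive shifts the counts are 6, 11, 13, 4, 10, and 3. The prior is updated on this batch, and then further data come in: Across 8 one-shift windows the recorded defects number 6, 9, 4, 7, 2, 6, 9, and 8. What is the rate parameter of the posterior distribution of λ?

Total count: 6 + 11 + 13 + 4 + 10 + 3 = 47.
Total exposure: 6 shifts.
After the first batch: Gamma(24 + 47, 12 + 6) = Gamma(71, 18).
Total count: 6 + 9 + 4 + 7 + 2 + 6 + 9 + 8 = 51.
Total exposure: 8 shifts.
After the second batch: Gamma(71 + 51, 18 + 8) = Gamma(122, 26).

26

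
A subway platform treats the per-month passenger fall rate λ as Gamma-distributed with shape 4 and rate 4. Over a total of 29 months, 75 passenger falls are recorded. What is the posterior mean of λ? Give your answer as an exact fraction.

79/33

Total count 75 over total exposure 29 months.
Posterior: α' = 4 + 75 = 79, β' = 4 + 29 = 33.
Posterior mean = α'/β' = 79/33.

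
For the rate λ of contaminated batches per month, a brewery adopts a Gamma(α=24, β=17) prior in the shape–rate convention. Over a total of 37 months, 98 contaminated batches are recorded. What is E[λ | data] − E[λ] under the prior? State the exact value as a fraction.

389/459

Total count 98 over total exposure 37 months.
Posterior: α' = 24 + 98 = 122, β' = 17 + 37 = 54.
Posterior mean = 122/54 = 61/27; prior mean = 24/17 = 24/17. Difference = 61/27 − 24/17 = 389/459.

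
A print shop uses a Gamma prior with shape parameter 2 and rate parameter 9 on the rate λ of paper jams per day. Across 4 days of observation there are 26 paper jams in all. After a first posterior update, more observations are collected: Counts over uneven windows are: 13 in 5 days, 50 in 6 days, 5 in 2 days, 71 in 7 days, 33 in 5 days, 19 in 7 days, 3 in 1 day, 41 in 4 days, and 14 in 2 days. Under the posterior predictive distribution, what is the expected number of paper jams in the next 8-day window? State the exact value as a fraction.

554/13

Total count 26 over total exposure 4 days.
After the first batch: Gamma(2 + 26, 9 + 4) = Gamma(28, 13).
Total count: 13 + 50 + 5 + 71 + 33 + 19 + 3 + 41 + 14 = 249.
Total exposure: 5 + 6 + 2 + 7 + 5 + 7 + 1 + 4 + 2 = 39 days.
After the second batch: Gamma(28 + 249, 13 + 39) = Gamma(277, 52).
Predictive mean over an 8-day window = T·E[λ|data] = 8·277/52 = 554/13.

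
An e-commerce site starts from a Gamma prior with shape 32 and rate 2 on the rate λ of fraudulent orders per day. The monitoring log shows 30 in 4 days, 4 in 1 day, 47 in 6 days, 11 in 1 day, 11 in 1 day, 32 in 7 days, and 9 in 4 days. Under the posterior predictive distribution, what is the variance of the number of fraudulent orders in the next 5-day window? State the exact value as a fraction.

Total count: 30 + 4 + 47 + 11 + 11 + 32 + 9 = 144.
Total exposure: 4 + 1 + 6 + 1 + 1 + 7 + 4 = 24 days.
Gamma(α, β) with Poisson data over total exposure Σt gives posterior Gamma(α+Σx, β+Σt) = Gamma(176, 26).
The posterior predictive for a window of length T is Negative Binomial with variance T·α'·(β'+T)/β'² = 5·176·31/676 = 6820/169.

6820/169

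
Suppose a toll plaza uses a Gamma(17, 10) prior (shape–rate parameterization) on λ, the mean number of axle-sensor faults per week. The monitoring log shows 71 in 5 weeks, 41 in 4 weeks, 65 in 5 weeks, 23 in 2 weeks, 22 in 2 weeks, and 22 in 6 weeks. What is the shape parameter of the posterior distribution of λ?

261

Total count: 71 + 41 + 65 + 23 + 22 + 22 = 244.
Total exposure: 5 + 4 + 5 + 2 + 2 + 6 = 24 weeks.
Gamma(α, β) with Poisson data over total exposure Σt gives posterior Gamma(α+Σx, β+Σt) = Gamma(261, 34).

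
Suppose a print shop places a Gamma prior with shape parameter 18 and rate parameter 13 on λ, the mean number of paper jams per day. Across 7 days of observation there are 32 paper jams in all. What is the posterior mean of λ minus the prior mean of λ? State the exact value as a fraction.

Total count 32 over total exposure 7 days.
Posterior: α' = 18 + 32 = 50, β' = 13 + 7 = 20.
Posterior mean = 50/20 = 5/2; prior mean = 18/13 = 18/13. Difference = 5/2 − 18/13 = 29/26.

29/26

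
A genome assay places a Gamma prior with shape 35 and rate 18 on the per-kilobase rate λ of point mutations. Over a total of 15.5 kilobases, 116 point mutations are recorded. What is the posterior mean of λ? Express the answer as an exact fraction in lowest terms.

302/67

Total count 116 over total exposure 15.5 kilobases.
Posterior: α' = 35 + 116 = 151, β' = 18 + 15.5 = 67/2.
Posterior mean = α'/β' = 151/(67/2) = 302/67.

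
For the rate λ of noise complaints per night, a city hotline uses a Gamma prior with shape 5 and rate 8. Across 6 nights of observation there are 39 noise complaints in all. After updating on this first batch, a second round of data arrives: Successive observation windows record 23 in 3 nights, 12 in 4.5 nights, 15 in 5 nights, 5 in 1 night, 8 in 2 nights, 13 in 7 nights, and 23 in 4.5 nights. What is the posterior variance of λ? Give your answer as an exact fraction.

143/1681

Total count 39 over total exposure 6 nights.
After the first batch: Gamma(5 + 39, 8 + 6) = Gamma(44, 14).
Total count: 23 + 12 + 15 + 5 + 8 + 13 + 23 = 99.
Total exposure: 3 + 4.5 + 5 + 1 + 2 + 7 + 4.5 = 27 nights.
After the second batch: Gamma(44 + 99, 14 + 27) = Gamma(143, 41).
Posterior variance = α'/β'² = 143/1681.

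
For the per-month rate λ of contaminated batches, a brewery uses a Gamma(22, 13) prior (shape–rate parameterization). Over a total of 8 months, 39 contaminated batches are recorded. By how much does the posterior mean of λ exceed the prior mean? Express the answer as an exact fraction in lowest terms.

Total count 39 over total exposure 8 months.
Posterior: α' = 22 + 39 = 61, β' = 13 + 8 = 21.
Posterior mean = 61/21 = 61/21; prior mean = 22/13 = 22/13. Difference = 61/21 − 22/13 = 331/273.

331/273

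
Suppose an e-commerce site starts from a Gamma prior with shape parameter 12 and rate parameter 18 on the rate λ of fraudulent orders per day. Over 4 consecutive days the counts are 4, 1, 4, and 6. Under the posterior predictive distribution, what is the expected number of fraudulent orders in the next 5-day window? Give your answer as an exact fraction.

Total count: 4 + 1 + 4 + 6 = 15.
Total exposure: 4 days.
Gamma(α, β) with Poisson data over total exposure Σt gives posterior Gamma(α+Σx, β+Σt) = Gamma(27, 22).
Predictive mean over a 5-day window = T·E[λ|data] = 5·27/22 = 135/22.

135/22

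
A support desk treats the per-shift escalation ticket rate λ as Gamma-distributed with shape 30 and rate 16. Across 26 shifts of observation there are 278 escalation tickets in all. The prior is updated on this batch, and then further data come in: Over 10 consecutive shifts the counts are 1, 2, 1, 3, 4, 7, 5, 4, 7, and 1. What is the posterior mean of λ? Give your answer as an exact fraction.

343/52

Total count 278 over total exposure 26 shifts.
After the first batch: Gamma(30 + 278, 16 + 26) = Gamma(308, 42).
Total count: 1 + 2 + 1 + 3 + 4 + 7 + 5 + 4 + 7 + 1 = 35.
Total exposure: 10 shifts.
After the second batch: Gamma(308 + 35, 42 + 10) = Gamma(343, 52).
Posterior mean = α'/β' = 343/52.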